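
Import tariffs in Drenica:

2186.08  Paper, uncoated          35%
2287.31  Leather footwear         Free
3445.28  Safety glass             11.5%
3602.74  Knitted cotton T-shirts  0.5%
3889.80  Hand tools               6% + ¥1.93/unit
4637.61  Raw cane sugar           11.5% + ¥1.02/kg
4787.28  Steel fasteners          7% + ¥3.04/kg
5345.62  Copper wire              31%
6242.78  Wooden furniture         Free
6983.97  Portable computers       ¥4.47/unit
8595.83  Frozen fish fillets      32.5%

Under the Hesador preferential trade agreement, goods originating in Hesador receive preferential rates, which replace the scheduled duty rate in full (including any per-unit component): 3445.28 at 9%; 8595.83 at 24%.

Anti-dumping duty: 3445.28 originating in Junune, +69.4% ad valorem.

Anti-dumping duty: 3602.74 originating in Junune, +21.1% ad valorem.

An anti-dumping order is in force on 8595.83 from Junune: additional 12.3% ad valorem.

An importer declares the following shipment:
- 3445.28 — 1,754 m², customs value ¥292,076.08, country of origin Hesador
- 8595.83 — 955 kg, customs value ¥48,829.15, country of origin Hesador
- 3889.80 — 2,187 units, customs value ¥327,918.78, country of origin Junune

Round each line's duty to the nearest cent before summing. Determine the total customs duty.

¥61,901.89

Line 1 (3445.28, Hesador, 1,754 m², ¥292,076.08):
Base rate for 3445.28 is 11.5%.
Origin Hesador qualifies under the Drenica–Hesador agreement and 3445.28 is covered: preferential rate 9% applies instead.
The additional-duty order on 3445.28 targets Junune, not Hesador; it does not apply.
Duty = ¥292,076.08 × 9% = ¥26,286.85.
Line 2 (8595.83, Hesador, 955 kg, ¥48,829.15):
Base rate for 8595.83 is 32.5%.
Origin Hesador qualifies under the Drenica–Hesador agreement and 8595.83 is covered: preferential rate 24% applies instead.
The additional-duty order on 8595.83 targets Junune, not Hesador; it does not apply.
Duty = ¥48,829.15 × 24% = ¥11,719.00.
Line 3 (3889.80, Junune, 2,187 units, ¥327,918.78):
Base rate for 3889.80 is 6% + ¥1.93/unit.
Duty = ¥327,918.78 × 6% + 2,187 × ¥1.93 = ¥23,896.04.
Total = ¥26,286.85 + ¥11,719.00 + ¥23,896.04 = ¥61,901.89.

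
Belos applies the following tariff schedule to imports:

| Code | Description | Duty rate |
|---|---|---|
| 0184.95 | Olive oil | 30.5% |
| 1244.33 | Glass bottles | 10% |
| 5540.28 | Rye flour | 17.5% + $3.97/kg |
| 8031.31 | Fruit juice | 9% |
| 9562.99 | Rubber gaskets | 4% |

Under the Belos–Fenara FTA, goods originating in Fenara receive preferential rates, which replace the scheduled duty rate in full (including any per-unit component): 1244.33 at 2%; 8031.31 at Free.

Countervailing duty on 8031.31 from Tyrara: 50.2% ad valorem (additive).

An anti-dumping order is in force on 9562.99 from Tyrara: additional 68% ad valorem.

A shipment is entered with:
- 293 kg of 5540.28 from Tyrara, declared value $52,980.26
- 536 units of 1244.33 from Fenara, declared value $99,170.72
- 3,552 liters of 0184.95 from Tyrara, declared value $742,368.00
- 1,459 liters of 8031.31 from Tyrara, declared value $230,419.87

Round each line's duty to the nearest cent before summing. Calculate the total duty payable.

Line 1 (5540.28, Tyrara, 293 kg, $52,980.26):
Base rate for 5540.28 is 17.5% + $3.97/kg.
Duty = $52,980.26 × 17.5% + 293 × $3.97 = $10,434.76.
Line 2 (1244.33, Fenara, 536 units, $99,170.72):
Base rate for 1244.33 is 10%.
Origin Fenara qualifies under the Belos–Fenara agreement and 1244.33 is covered: preferential rate 2% applies instead.
Duty = $99,170.72 × 2% = $1,983.41.
Line 3 (0184.95, Tyrara, 3,552 liters, $742,368.00):
Base rate for 0184.95 is 30.5%.
Duty = $742,368.00 × 30.5% = $226,422.24.
Line 4 (8031.31, Tyrara, 1,459 liters, $230,419.87):
Base rate for 8031.31 is 9%.
8031.31 has an FTA preferential rate, but origin Tyrara is not Fenara; base rate stands.
Additional duty on 8031.31 from Tyrara: +50.2%. Applied ad valorem rate: 9% + 50.2% = 59.2%.
Duty = $230,419.87 × 59.2% = $136,408.56.
Total = $10,434.76 + $1,983.41 + $226,422.24 + $136,408.56 = $375,248.97.

$375,248.97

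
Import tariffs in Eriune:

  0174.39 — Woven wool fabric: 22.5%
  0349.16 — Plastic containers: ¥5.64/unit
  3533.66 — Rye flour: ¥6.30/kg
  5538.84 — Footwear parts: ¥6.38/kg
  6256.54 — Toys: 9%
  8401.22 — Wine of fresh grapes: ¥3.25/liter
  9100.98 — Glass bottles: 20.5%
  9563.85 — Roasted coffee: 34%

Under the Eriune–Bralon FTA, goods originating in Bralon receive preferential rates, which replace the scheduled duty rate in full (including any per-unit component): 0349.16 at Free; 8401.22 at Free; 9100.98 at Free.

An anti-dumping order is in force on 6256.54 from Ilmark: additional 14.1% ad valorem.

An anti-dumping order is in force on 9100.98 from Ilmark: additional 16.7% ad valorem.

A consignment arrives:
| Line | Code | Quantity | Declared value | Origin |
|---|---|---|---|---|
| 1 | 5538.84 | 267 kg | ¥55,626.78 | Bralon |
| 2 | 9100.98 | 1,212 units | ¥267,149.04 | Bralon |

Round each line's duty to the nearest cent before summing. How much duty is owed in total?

¥1,703.46

Line 1 (5538.84, Bralon, 267 kg, ¥55,626.78):
Base rate for 5538.84 is ¥6.38/kg.
Origin Bralon is the FTA partner but 5538.84 is not on the preference list; base rate stands.
Duty = 267 × ¥6.38 = ¥1,703.46.
Line 2 (9100.98, Bralon, 1,212 units, ¥267,149.04):
Base rate for 9100.98 is 20.5%.
Origin Bralon qualifies under the Eriune–Bralon agreement and 9100.98 is covered: preferential rate Free applies instead.
The additional-duty order on 9100.98 targets Ilmark, not Bralon; it does not apply.
Duty = ¥267,149.04 × 0% = ¥0.00.
Total = ¥1,703.46 + ¥0.00 = ¥1,703.46.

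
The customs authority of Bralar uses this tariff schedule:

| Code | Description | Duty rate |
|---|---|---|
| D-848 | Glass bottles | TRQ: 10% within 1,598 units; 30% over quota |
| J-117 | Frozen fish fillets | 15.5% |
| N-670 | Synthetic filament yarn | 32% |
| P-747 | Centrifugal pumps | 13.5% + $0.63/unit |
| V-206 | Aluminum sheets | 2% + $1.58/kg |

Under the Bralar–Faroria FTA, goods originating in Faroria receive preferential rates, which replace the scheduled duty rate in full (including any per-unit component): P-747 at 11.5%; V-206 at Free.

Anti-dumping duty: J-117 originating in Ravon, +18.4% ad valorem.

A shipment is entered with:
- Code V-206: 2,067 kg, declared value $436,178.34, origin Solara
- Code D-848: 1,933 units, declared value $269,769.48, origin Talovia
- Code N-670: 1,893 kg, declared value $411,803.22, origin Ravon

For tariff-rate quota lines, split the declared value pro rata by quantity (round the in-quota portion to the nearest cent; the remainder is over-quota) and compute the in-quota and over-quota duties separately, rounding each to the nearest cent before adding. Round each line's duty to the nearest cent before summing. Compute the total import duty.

$180,093.93

Line 1 (V-206, Solara, 2,067 kg, $436,178.34):
Base rate for V-206 is 2% + $1.58/kg.
V-206 has an FTA preferential rate, but origin Solara is not Faroria; base rate stands.
Duty = $436,178.34 × 2% + 2,067 × $1.58 = $11,989.43.
Line 2 (D-848, Talovia, 1,933 units, $269,769.48):
Code D-848 is under a tariff-rate quota (threshold 1,598 units). In-quota: 1,598 units at 10%; over-quota: 335 units at 30%.
Pro-rata value split: in-quota = $269,769.48 × 1,598/1,933 = $223,016.88; over-quota = $269,769.48 − $223,016.88 = $46,752.60.
In-quota duty = $223,016.88 × 10% = $22,301.69. Over-quota duty = $46,752.60 × 30% = $14,025.78.
Line duty = $22,301.69 + $14,025.78 = $36,327.47.
Line 3 (N-670, Ravon, 1,893 kg, $411,803.22):
Base rate for N-670 is 32%.
Duty = $411,803.22 × 32% = $131,777.03.
Total = $11,989.43 + $36,327.47 + $131,777.03 = $180,093.93.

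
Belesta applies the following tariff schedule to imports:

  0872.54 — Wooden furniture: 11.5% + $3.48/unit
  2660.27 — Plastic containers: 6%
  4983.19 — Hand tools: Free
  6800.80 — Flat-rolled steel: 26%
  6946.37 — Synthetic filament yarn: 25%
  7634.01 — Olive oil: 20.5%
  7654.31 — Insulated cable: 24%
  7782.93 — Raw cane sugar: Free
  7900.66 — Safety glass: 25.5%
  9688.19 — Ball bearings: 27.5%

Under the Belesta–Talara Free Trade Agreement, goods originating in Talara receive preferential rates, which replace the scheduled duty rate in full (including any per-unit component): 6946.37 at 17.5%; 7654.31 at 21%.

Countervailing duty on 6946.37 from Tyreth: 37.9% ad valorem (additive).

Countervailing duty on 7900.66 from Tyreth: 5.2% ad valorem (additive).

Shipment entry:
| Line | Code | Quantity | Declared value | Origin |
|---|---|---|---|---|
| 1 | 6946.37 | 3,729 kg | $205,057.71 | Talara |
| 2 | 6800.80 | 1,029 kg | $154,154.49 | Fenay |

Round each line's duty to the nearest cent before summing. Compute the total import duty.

$75,965.27

Line 1 (6946.37, Talara, 3,729 kg, $205,057.71):
Base rate for 6946.37 is 25%.
Origin Talara qualifies under the Belesta–Talara agreement and 6946.37 is covered: preferential rate 17.5% applies instead.
The additional-duty order on 6946.37 targets Tyreth, not Talara; it does not apply.
Duty = $205,057.71 × 17.5% = $35,885.10.
Line 2 (6800.80, Fenay, 1,029 kg, $154,154.49):
Base rate for 6800.80 is 26%.
Duty = $154,154.49 × 26% = $40,080.17.
Total = $35,885.10 + $40,080.17 = $75,965.27.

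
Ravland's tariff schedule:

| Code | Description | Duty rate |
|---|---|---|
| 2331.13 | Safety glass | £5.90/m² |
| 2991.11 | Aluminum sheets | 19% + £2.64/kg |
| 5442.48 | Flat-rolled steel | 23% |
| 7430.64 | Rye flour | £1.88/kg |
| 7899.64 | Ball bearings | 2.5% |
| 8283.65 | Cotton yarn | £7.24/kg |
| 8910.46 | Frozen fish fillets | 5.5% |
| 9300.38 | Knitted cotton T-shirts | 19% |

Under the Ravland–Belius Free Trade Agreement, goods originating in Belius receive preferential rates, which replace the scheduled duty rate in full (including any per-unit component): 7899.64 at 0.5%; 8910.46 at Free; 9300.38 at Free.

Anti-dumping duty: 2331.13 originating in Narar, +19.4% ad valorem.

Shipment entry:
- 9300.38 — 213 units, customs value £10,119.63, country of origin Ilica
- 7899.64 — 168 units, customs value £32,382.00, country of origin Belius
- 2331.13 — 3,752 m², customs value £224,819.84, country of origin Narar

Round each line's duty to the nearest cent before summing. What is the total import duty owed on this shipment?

Line 1 (9300.38, Ilica, 213 units, £10,119.63):
Base rate for 9300.38 is 19%.
9300.38 has an FTA preferential rate, but origin Ilica is not Belius; base rate stands.
Duty = £10,119.63 × 19% = £1,922.73.
Line 2 (7899.64, Belius, 168 units, £32,382.00):
Base rate for 7899.64 is 2.5%.
Origin Belius qualifies under the Ravland–Belius agreement and 7899.64 is covered: preferential rate 0.5% applies instead.
Duty = £32,382.00 × 0.5% = £161.91.
Line 3 (2331.13, Narar, 3,752 m², £224,819.84):
Base rate for 2331.13 is £5.90/m².
Additional duty on 2331.13 from Narar: +19.4% ad valorem. Applied ad valorem rate = 19.4%.
Duty = £224,819.84 × 19.4% + 3,752 × £5.90 = £65,751.85.
Total = £1,922.73 + £161.91 + £65,751.85 = £67,836.49.

£67,836.49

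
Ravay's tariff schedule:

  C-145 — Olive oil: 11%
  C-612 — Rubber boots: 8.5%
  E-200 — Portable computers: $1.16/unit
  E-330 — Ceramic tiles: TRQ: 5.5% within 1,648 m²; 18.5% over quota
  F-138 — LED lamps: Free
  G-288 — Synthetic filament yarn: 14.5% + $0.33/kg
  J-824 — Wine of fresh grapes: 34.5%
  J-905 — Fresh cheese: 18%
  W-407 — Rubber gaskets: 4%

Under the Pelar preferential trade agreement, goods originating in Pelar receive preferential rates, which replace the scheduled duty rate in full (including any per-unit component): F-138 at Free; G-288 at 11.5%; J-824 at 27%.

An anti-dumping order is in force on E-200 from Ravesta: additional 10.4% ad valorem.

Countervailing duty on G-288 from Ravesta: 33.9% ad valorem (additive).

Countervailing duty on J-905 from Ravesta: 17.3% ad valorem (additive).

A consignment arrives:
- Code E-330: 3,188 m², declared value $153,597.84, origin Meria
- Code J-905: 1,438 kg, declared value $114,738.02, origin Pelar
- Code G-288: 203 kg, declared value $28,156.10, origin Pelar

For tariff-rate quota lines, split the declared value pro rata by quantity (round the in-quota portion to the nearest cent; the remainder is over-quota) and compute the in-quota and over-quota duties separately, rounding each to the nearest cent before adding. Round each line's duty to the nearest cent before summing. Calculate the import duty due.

Line 1 (E-330, Meria, 3,188 m², $153,597.84):
Code E-330 is under a tariff-rate quota (threshold 1,648 m²). In-quota: 1,648 m² at 5.5%; over-quota: 1,540 m² at 18.5%.
Pro-rata value split: in-quota = $153,597.84 × 1,648/3,188 = $79,400.64; over-quota = $153,597.84 − $79,400.64 = $74,197.20.
In-quota duty = $79,400.64 × 5.5% = $4,367.04. Over-quota duty = $74,197.20 × 18.5% = $13,726.48.
Line duty = $4,367.04 + $13,726.48 = $18,093.52.
Line 2 (J-905, Pelar, 1,438 kg, $114,738.02):
Base rate for J-905 is 18%.
Origin Pelar is the FTA partner but J-905 is not on the preference list; base rate stands.
The additional-duty order on J-905 targets Ravesta, not Pelar; it does not apply.
Duty = $114,738.02 × 18% = $20,652.84.
Line 3 (G-288, Pelar, 203 kg, $28,156.10):
Base rate for G-288 is 14.5% + $0.33/kg.
Origin Pelar qualifies under the Ravay–Pelar agreement and G-288 is covered: preferential rate 11.5% applies instead.
The additional-duty order on G-288 targets Ravesta, not Pelar; it does not apply.
Duty = $28,156.10 × 11.5% = $3,237.95.
Total = $18,093.52 + $20,652.84 + $3,237.95 = $41,984.31.

$41,984.31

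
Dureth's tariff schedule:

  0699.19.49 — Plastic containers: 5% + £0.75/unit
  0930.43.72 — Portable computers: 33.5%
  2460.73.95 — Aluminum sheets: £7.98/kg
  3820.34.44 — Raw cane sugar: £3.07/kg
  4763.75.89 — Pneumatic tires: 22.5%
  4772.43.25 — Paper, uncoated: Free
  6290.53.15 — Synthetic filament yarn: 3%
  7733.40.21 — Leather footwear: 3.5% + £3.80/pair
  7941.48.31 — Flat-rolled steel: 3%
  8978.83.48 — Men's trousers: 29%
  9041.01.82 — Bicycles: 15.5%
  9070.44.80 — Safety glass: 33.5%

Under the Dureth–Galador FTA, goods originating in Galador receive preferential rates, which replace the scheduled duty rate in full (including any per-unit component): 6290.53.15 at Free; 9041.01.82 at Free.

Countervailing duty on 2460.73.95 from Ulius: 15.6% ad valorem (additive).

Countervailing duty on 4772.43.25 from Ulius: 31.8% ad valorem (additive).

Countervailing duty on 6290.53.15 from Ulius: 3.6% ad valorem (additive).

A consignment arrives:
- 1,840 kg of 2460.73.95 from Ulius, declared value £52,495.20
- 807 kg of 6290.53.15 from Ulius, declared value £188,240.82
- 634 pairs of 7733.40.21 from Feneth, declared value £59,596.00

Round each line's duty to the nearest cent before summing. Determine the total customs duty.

Line 1 (2460.73.95, Ulius, 1,840 kg, £52,495.20):
Base rate for 2460.73.95 is £7.98/kg.
Additional duty on 2460.73.95 from Ulius: +15.6% ad valorem. Applied ad valorem rate = 15.6%.
Duty = £52,495.20 × 15.6% + 1,840 × £7.98 = £22,872.45.
Line 2 (6290.53.15, Ulius, 807 kg, £188,240.82):
Base rate for 6290.53.15 is 3%.
6290.53.15 has an FTA preferential rate, but origin Ulius is not Galador; base rate stands.
Additional duty on 6290.53.15 from Ulius: +3.6%. Applied ad valorem rate: 3% + 3.6% = 6.6%.
Duty = £188,240.82 × 6.6% = £12,423.89.
Line 3 (7733.40.21, Feneth, 634 pairs, £59,596.00):
Base rate for 7733.40.21 is 3.5% + £3.80/pair.
Duty = £59,596.00 × 3.5% + 634 × £3.80 = £4,495.06.
Total = £22,872.45 + £12,423.89 + £4,495.06 = £39,791.40.

£39,791.40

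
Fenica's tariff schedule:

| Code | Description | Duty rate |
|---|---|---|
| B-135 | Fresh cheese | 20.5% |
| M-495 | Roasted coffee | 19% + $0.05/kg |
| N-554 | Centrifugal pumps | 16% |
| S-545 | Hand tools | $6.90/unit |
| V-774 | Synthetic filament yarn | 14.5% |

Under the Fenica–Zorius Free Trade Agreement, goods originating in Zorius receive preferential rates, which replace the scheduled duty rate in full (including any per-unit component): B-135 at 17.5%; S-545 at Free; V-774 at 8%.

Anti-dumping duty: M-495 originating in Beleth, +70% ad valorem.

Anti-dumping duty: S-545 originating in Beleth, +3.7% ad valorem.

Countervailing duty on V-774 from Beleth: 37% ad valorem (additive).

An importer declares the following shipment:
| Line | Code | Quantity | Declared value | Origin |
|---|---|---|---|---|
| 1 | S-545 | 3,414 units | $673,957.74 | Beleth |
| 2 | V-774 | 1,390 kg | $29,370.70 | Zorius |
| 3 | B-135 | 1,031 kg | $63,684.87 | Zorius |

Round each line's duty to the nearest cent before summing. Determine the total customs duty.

$61,987.55

Line 1 (S-545, Beleth, 3,414 units, $673,957.74):
Base rate for S-545 is $6.90/unit.
S-545 has an FTA preferential rate, but origin Beleth is not Zorius; base rate stands.
Additional duty on S-545 from Beleth: +3.7% ad valorem. Applied ad valorem rate = 3.7%.
Duty = $673,957.74 × 3.7% + 3,414 × $6.90 = $48,493.04.
Line 2 (V-774, Zorius, 1,390 kg, $29,370.70):
Base rate for V-774 is 14.5%.
Origin Zorius qualifies under the Fenica–Zorius agreement and V-774 is covered: preferential rate 8% applies instead.
The additional-duty order on V-774 targets Beleth, not Zorius; it does not apply.
Duty = $29,370.70 × 8% = $2,349.66.
Line 3 (B-135, Zorius, 1,031 kg, $63,684.87):
Base rate for B-135 is 20.5%.
Origin Zorius qualifies under the Fenica–Zorius agreement and B-135 is covered: preferential rate 17.5% applies instead.
Duty = $63,684.87 × 17.5% = $11,144.85.
Total = $48,493.04 + $2,349.66 + $11,144.85 = $61,987.55.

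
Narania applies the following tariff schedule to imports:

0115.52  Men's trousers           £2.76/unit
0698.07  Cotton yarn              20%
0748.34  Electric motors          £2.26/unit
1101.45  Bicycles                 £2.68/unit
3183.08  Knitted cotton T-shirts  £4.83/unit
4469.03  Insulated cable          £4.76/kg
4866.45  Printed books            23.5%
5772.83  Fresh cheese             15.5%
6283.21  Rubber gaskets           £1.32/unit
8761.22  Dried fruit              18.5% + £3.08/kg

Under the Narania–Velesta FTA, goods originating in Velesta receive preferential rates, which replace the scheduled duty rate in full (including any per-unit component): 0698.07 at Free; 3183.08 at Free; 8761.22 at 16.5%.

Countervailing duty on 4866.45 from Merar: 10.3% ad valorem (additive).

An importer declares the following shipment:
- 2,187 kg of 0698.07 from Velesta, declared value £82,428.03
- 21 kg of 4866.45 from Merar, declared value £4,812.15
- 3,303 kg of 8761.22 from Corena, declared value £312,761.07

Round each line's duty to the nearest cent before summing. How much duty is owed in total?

£69,660.55

Line 1 (0698.07, Velesta, 2,187 kg, £82,428.03):
Base rate for 0698.07 is 20%.
Origin Velesta qualifies under the Narania–Velesta agreement and 0698.07 is covered: preferential rate Free applies instead.
Duty = £82,428.03 × 0% = £0.00.
Line 2 (4866.45, Merar, 21 kg, £4,812.15):
Base rate for 4866.45 is 23.5%.
Additional duty on 4866.45 from Merar: +10.3%. Applied ad valorem rate: 23.5% + 10.3% = 33.8%.
Duty = £4,812.15 × 33.8% = £1,626.51.
Line 3 (8761.22, Corena, 3,303 kg, £312,761.07):
Base rate for 8761.22 is 18.5% + £3.08/kg.
8761.22 has an FTA preferential rate, but origin Corena is not Velesta; base rate stands.
Duty = £312,761.07 × 18.5% + 3,303 × £3.08 = £68,034.04.
Total = £0.00 + £1,626.51 + £68,034.04 = £69,660.55.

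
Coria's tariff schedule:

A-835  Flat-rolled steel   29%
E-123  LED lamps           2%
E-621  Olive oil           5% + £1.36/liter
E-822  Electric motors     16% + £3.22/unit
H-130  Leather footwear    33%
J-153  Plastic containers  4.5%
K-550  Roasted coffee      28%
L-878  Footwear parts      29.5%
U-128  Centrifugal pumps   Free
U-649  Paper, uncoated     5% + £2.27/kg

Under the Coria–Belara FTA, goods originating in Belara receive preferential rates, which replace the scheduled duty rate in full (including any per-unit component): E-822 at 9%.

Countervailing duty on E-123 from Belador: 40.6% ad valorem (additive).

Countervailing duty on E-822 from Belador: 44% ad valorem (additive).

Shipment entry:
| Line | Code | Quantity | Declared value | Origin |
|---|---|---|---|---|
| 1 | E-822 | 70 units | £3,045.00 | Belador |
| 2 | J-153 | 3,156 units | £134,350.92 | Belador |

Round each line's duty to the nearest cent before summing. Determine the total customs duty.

£8,098.19

Line 1 (E-822, Belador, 70 units, £3,045.00):
Base rate for E-822 is 16% + £3.22/unit.
E-822 has an FTA preferential rate, but origin Belador is not Belara; base rate stands.
Additional duty on E-822 from Belador: +44%. Applied ad valorem rate: 16% + 44% = 60%.
Duty = £3,045.00 × 60% + 70 × £3.22 = £2,052.40.
Line 2 (J-153, Belador, 3,156 units, £134,350.92):
Base rate for J-153 is 4.5%.
Duty = £134,350.92 × 4.5% = £6,045.79.
Total = £2,052.40 + £6,045.79 = £8,098.19.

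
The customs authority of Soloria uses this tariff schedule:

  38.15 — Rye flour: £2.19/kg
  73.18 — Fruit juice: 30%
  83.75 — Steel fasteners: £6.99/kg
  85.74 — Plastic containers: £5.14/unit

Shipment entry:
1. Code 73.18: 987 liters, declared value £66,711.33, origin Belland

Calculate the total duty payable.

£20,013.40

Line 1 (73.18, Belland, 987 liters, £66,711.33):
Base rate for 73.18 is 30%.
Duty = £66,711.33 × 30% = £20,013.40.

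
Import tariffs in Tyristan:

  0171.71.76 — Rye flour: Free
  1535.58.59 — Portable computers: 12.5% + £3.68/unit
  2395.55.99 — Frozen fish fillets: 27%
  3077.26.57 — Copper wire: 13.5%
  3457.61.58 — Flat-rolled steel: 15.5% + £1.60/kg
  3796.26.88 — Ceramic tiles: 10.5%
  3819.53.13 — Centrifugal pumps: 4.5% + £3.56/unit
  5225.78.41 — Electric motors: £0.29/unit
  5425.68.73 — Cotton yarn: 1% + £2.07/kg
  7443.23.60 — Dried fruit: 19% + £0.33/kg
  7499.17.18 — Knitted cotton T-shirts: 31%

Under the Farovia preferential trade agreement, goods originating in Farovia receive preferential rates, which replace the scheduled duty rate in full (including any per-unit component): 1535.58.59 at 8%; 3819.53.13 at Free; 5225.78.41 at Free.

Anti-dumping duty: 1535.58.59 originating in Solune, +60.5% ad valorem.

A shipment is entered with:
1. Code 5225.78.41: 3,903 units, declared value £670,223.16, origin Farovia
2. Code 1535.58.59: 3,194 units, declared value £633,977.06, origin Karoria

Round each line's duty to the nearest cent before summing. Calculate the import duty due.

£91,001.05

Line 1 (5225.78.41, Farovia, 3,903 units, £670,223.16):
Base rate for 5225.78.41 is £0.29/unit.
Origin Farovia qualifies under the Tyristan–Farovia agreement and 5225.78.41 is covered: preferential rate Free applies instead.
Duty = £670,223.16 × 0% = £0.00.
Line 2 (1535.58.59, Karoria, 3,194 units, £633,977.06):
Base rate for 1535.58.59 is 12.5% + £3.68/unit.
1535.58.59 has an FTA preferential rate, but origin Karoria is not Farovia; base rate stands.
The additional-duty order on 1535.58.59 targets Solune, not Karoria; it does not apply.
Duty = £633,977.06 × 12.5% + 3,194 × £3.68 = £91,001.05.
Total = £0.00 + £91,001.05 = £91,001.05.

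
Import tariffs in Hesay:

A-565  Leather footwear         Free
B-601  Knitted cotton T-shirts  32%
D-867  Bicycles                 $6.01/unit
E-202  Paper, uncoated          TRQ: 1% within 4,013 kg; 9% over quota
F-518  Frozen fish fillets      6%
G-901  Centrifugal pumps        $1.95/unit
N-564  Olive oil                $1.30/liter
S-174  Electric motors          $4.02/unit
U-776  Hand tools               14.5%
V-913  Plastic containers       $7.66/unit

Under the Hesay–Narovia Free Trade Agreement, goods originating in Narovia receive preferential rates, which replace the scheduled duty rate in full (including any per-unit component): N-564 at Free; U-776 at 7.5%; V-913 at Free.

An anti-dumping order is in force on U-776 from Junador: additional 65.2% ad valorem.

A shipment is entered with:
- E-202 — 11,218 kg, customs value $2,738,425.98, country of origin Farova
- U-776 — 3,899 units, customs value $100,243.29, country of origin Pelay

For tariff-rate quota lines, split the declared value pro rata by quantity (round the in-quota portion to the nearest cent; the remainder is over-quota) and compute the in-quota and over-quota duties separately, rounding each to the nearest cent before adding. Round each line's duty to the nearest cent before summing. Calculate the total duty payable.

Line 1 (E-202, Farova, 11,218 kg, $2,738,425.98):
Code E-202 is under a tariff-rate quota (threshold 4,013 kg). In-quota: 4,013 kg at 1%; over-quota: 7,205 kg at 9%.
Pro-rata value split: in-quota = $2,738,425.98 × 4,013/11,218 = $979,613.43; over-quota = $2,738,425.98 − $979,613.43 = $1,758,812.55.
In-quota duty = $979,613.43 × 1% = $9,796.13. Over-quota duty = $1,758,812.55 × 9% = $158,293.13.
Line duty = $9,796.13 + $158,293.13 = $168,089.26.
Line 2 (U-776, Pelay, 3,899 units, $100,243.29):
Base rate for U-776 is 14.5%.
U-776 has an FTA preferential rate, but origin Pelay is not Narovia; base rate stands.
The additional-duty order on U-776 targets Junador, not Pelay; it does not apply.
Duty = $100,243.29 × 14.5% = $14,535.28.
Total = $168,089.26 + $14,535.28 = $182,624.54.

$182,624.54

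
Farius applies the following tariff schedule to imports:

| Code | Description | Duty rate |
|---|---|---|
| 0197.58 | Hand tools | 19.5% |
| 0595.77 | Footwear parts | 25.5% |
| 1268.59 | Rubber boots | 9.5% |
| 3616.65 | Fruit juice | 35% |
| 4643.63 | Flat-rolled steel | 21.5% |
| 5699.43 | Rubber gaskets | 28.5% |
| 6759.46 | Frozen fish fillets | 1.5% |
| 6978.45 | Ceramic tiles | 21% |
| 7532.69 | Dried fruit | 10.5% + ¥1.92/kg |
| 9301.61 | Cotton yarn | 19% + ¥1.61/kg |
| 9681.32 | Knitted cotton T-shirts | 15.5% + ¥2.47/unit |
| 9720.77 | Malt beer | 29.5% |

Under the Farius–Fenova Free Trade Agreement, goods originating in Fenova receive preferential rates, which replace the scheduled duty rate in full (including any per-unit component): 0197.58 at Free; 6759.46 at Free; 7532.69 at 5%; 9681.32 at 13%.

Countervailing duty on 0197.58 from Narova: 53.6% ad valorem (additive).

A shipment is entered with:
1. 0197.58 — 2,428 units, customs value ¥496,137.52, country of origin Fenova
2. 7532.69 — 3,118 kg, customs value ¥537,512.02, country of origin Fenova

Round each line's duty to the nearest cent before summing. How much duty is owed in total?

Line 1 (0197.58, Fenova, 2,428 units, ¥496,137.52):
Base rate for 0197.58 is 19.5%.
Origin Fenova qualifies under the Farius–Fenova agreement and 0197.58 is covered: preferential rate Free applies instead.
The additional-duty order on 0197.58 targets Narova, not Fenova; it does not apply.
Duty = ¥496,137.52 × 0% = ¥0.00.
Line 2 (7532.69, Fenova, 3,118 kg, ¥537,512.02):
Base rate for 7532.69 is 10.5% + ¥1.92/kg.
Origin Fenova qualifies under the Farius–Fenova agreement and 7532.69 is covered: preferential rate 5% applies instead.
Duty = ¥537,512.02 × 5% = ¥26,875.60.
Total = ¥0.00 + ¥26,875.60 = ¥26,875.60.

¥26,875.60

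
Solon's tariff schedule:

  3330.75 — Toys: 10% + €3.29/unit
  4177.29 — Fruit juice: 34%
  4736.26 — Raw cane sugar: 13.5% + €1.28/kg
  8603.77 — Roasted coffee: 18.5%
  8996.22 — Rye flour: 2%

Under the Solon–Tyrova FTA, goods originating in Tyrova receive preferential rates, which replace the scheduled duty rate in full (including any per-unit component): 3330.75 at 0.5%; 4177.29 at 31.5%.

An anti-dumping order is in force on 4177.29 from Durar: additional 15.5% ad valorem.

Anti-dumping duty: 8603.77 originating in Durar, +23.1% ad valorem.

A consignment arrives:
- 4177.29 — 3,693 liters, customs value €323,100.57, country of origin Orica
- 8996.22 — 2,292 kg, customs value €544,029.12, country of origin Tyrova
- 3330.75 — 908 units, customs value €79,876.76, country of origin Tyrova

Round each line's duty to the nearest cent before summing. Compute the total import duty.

€121,134.15

Line 1 (4177.29, Orica, 3,693 liters, €323,100.57):
Base rate for 4177.29 is 34%.
4177.29 has an FTA preferential rate, but origin Orica is not Tyrova; base rate stands.
The additional-duty order on 4177.29 targets Durar, not Orica; it does not apply.
Duty = €323,100.57 × 34% = €109,854.19.
Line 2 (8996.22, Tyrova, 2,292 kg, €544,029.12):
Base rate for 8996.22 is 2%.
Origin Tyrova is the FTA partner but 8996.22 is not on the preference list; base rate stands.
Duty = €544,029.12 × 2% = €10,880.58.
Line 3 (3330.75, Tyrova, 908 units, €79,876.76):
Base rate for 3330.75 is 10% + €3.29/unit.
Origin Tyrova qualifies under the Solon–Tyrova agreement and 3330.75 is covered: preferential rate 0.5% applies instead.
Duty = €79,876.76 × 0.5% = €399.38.
Total = €109,854.19 + €10,880.58 + €399.38 = €121,134.15.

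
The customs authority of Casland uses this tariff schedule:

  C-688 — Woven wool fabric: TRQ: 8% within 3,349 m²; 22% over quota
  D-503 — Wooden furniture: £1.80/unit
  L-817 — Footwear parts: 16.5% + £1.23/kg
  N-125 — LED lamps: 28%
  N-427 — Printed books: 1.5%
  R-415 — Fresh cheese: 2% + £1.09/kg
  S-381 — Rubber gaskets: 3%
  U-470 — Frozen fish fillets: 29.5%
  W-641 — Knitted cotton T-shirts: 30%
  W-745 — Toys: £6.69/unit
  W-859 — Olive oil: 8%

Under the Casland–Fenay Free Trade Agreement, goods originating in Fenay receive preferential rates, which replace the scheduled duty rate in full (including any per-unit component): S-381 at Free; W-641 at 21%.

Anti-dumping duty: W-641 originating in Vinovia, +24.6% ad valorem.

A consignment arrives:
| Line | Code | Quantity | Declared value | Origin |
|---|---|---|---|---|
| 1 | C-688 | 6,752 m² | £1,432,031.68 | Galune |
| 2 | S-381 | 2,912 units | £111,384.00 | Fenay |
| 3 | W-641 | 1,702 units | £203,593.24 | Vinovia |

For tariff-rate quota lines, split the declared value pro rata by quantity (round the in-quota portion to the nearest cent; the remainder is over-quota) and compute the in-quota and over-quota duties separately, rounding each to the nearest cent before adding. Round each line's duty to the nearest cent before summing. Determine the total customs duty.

£326,768.36

Line 1 (C-688, Galune, 6,752 m², £1,432,031.68):
Code C-688 is under a tariff-rate quota (threshold 3,349 m²). In-quota: 3,349 m² at 8%; over-quota: 3,403 m² at 22%.
Pro-rata value split: in-quota = £1,432,031.68 × 3,349/6,752 = £710,289.41; over-quota = £1,432,031.68 − £710,289.41 = £721,742.27.
In-quota duty = £710,289.41 × 8% = £56,823.15. Over-quota duty = £721,742.27 × 22% = £158,783.30.
Line duty = £56,823.15 + £158,783.30 = £215,606.45.
Line 2 (S-381, Fenay, 2,912 units, £111,384.00):
Base rate for S-381 is 3%.
Origin Fenay qualifies under the Casland–Fenay agreement and S-381 is covered: preferential rate Free applies instead.
Duty = £111,384.00 × 0% = £0.00.
Line 3 (W-641, Vinovia, 1,702 units, £203,593.24):
Base rate for W-641 is 30%.
W-641 has an FTA preferential rate, but origin Vinovia is not Fenay; base rate stands.
Additional duty on W-641 from Vinovia: +24.6%. Applied ad valorem rate: 30% + 24.6% = 54.6%.
Duty = £203,593.24 × 54.6% = £111,161.91.
Total = £215,606.45 + £0.00 + £111,161.91 = £326,768.36.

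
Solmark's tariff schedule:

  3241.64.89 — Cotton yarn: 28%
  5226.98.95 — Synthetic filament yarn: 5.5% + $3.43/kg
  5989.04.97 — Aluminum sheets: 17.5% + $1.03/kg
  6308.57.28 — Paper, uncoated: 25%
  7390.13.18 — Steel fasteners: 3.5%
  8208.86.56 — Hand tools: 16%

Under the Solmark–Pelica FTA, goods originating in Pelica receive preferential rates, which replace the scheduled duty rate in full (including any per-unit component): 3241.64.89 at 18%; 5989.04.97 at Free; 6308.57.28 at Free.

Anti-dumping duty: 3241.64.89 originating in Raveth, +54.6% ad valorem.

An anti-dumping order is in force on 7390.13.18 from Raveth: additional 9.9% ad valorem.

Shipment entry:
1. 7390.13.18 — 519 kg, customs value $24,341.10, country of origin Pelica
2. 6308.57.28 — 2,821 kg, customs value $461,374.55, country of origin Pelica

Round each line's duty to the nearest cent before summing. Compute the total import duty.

$851.94

Line 1 (7390.13.18, Pelica, 519 kg, $24,341.10):
Base rate for 7390.13.18 is 3.5%.
Origin Pelica is the FTA partner but 7390.13.18 is not on the preference list; base rate stands.
The additional-duty order on 7390.13.18 targets Raveth, not Pelica; it does not apply.
Duty = $24,341.10 × 3.5% = $851.94.
Line 2 (6308.57.28, Pelica, 2,821 kg, $461,374.55):
Base rate for 6308.57.28 is 25%.
Origin Pelica qualifies under the Solmark–Pelica agreement and 6308.57.28 is covered: preferential rate Free applies instead.
Duty = $461,374.55 × 0% = $0.00.
Total = $851.94 + $0.00 = $851.94.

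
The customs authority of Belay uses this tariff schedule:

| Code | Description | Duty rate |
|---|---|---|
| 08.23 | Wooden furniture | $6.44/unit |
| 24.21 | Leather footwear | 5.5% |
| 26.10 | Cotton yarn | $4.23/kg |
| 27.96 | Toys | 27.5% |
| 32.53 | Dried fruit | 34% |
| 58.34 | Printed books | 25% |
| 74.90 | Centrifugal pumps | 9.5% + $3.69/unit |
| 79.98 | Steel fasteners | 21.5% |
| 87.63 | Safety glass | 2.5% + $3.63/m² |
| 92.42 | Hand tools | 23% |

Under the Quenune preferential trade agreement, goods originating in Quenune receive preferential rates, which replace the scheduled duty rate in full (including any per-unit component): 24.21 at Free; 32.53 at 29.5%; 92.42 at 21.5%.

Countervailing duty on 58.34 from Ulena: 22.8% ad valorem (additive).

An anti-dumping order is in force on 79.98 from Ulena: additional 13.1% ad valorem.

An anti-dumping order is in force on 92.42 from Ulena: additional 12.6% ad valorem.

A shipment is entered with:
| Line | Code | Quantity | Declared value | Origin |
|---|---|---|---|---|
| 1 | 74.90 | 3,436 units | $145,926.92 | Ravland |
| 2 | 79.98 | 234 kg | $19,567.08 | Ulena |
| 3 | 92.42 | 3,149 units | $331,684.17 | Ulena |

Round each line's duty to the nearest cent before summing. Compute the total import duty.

$151,391.67

Line 1 (74.90, Ravland, 3,436 units, $145,926.92):
Base rate for 74.90 is 9.5% + $3.69/unit.
Duty = $145,926.92 × 9.5% + 3,436 × $3.69 = $26,541.90.
Line 2 (79.98, Ulena, 234 kg, $19,567.08):
Base rate for 79.98 is 21.5%.
Additional duty on 79.98 from Ulena: +13.1%. Applied ad valorem rate: 21.5% + 13.1% = 34.6%.
Duty = $19,567.08 × 34.6% = $6,770.21.
Line 3 (92.42, Ulena, 3,149 units, $331,684.17):
Base rate for 92.42 is 23%.
92.42 has an FTA preferential rate, but origin Ulena is not Quenune; base rate stands.
Additional duty on 92.42 from Ulena: +12.6%. Applied ad valorem rate: 23% + 12.6% = 35.6%.
Duty = $331,684.17 × 35.6% = $118,079.56.
Total = $26,541.90 + $6,770.21 + $118,079.56 = $151,391.67.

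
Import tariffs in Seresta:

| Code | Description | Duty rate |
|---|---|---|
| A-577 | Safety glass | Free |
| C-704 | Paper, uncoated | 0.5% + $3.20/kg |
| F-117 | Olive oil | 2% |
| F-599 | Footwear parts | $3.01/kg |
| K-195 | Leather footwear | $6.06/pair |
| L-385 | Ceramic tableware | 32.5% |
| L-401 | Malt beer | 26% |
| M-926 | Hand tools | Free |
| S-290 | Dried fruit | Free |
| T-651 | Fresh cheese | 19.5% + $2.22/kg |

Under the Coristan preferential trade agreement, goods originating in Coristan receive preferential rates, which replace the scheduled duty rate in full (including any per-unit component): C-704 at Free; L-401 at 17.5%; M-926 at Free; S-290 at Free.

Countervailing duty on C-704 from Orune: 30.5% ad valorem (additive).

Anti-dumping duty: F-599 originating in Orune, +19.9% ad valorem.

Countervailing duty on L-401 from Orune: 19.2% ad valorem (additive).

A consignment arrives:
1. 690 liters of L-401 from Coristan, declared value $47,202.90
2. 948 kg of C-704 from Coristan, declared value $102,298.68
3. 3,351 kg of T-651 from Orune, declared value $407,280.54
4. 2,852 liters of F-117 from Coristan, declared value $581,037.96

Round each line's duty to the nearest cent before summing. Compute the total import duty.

Line 1 (L-401, Coristan, 690 liters, $47,202.90):
Base rate for L-401 is 26%.
Origin Coristan qualifies under the Seresta–Coristan agreement and L-401 is covered: preferential rate 17.5% applies instead.
The additional-duty order on L-401 targets Orune, not Coristan; it does not apply.
Duty = $47,202.90 × 17.5% = $8,260.51.
Line 2 (C-704, Coristan, 948 kg, $102,298.68):
Base rate for C-704 is 0.5% + $3.20/kg.
Origin Coristan qualifies under the Seresta–Coristan agreement and C-704 is covered: preferential rate Free applies instead.
The additional-duty order on C-704 targets Orune, not Coristan; it does not apply.
Duty = $102,298.68 × 0% = $0.00.
Line 3 (T-651, Orune, 3,351 kg, $407,280.54):
Base rate for T-651 is 19.5% + $2.22/kg.
Duty = $407,280.54 × 19.5% + 3,351 × $2.22 = $86,858.93.
Line 4 (F-117, Coristan, 2,852 liters, $581,037.96):
Base rate for F-117 is 2%.
Origin Coristan is the FTA partner but F-117 is not on the preference list; base rate stands.
Duty = $581,037.96 × 2% = $11,620.76.
Total = $8,260.51 + $0.00 + $86,858.93 + $11,620.76 = $106,740.20.

$106,740.20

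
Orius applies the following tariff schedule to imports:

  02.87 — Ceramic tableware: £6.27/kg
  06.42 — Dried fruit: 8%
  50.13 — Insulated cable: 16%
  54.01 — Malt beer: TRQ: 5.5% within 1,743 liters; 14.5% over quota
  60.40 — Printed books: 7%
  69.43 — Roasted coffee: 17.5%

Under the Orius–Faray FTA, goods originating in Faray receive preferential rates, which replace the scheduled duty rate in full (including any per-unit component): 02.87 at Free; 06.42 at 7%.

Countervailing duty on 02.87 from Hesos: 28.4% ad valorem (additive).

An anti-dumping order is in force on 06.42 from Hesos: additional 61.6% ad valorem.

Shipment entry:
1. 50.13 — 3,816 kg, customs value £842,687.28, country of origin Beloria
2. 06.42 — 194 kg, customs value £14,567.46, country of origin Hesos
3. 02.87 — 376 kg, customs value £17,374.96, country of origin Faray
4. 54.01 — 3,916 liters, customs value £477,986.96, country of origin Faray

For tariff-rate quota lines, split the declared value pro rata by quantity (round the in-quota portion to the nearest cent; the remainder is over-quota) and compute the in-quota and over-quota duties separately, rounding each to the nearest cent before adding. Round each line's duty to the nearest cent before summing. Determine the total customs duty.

£195,129.47

Line 1 (50.13, Beloria, 3,816 kg, £842,687.28):
Base rate for 50.13 is 16%.
Duty = £842,687.28 × 16% = £134,829.96.
Line 2 (06.42, Hesos, 194 kg, £14,567.46):
Base rate for 06.42 is 8%.
06.42 has an FTA preferential rate, but origin Hesos is not Faray; base rate stands.
Additional duty on 06.42 from Hesos: +61.6%. Applied ad valorem rate: 8% + 61.6% = 69.6%.
Duty = £14,567.46 × 69.6% = £10,138.95.
Line 3 (02.87, Faray, 376 kg, £17,374.96):
Base rate for 02.87 is £6.27/kg.
Origin Faray qualifies under the Orius–Faray agreement and 02.87 is covered: preferential rate Free applies instead.
The additional-duty order on 02.87 targets Hesos, not Faray; it does not apply.
Duty = £17,374.96 × 0% = £0.00.
Line 4 (54.01, Faray, 3,916 liters, £477,986.96):
Code 54.01 is under a tariff-rate quota (threshold 1,743 liters). In-quota: 1,743 liters at 5.5%; over-quota: 2,173 liters at 14.5%.
Pro-rata value split: in-quota = £477,986.96 × 1,743/3,916 = £212,750.58; over-quota = £477,986.96 − £212,750.58 = £265,236.38.
In-quota duty = £212,750.58 × 5.5% = £11,701.28. Over-quota duty = £265,236.38 × 14.5% = £38,459.28.
Line duty = £11,701.28 + £38,459.28 = £50,160.56.
Total = £134,829.96 + £10,138.95 + £0.00 + £50,160.56 = £195,129.47.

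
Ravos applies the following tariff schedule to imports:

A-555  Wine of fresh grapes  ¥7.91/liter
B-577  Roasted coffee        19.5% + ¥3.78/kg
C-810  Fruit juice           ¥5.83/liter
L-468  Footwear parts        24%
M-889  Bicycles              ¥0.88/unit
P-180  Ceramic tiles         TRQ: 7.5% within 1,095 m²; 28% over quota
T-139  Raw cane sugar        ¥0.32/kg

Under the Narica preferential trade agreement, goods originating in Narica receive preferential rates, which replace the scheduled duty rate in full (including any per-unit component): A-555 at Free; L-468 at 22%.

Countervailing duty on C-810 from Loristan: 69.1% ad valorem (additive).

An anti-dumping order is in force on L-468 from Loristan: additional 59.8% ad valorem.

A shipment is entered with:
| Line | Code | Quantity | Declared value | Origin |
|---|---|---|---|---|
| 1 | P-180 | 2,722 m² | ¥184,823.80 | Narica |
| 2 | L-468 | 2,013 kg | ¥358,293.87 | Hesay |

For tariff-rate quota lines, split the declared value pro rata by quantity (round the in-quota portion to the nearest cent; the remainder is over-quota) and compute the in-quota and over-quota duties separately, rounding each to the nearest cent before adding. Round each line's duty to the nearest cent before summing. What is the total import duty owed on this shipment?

¥122,499.34

Line 1 (P-180, Narica, 2,722 m², ¥184,823.80):
Code P-180 is under a tariff-rate quota (threshold 1,095 m²). In-quota: 1,095 m² at 7.5%; over-quota: 1,627 m² at 28%.
Pro-rata value split: in-quota = ¥184,823.80 × 1,095/2,722 = ¥74,350.50; over-quota = ¥184,823.80 − ¥74,350.50 = ¥110,473.30.
In-quota duty = ¥74,350.50 × 7.5% = ¥5,576.29. Over-quota duty = ¥110,473.30 × 28% = ¥30,932.52.
Line duty = ¥5,576.29 + ¥30,932.52 = ¥36,508.81.
Line 2 (L-468, Hesay, 2,013 kg, ¥358,293.87):
Base rate for L-468 is 24%.
L-468 has an FTA preferential rate, but origin Hesay is not Narica; base rate stands.
The additional-duty order on L-468 targets Loristan, not Hesay; it does not apply.
Duty = ¥358,293.87 × 24% = ¥85,990.53.
Total = ¥36,508.81 + ¥85,990.53 = ¥122,499.34.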